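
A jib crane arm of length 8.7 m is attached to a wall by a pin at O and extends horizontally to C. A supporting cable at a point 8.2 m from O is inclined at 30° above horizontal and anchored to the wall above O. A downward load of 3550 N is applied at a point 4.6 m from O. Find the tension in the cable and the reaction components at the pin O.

T = 3983 N, O_x = 3449 N, O_y = 1559 N

ΣM about O: T·sin30°·8.2 − 3550·4.6 = 0 → T = 16330/(8.2·0.5) = 3982.93 ≈ 3983 N.
ΣF_x = 0: O_x − T·cos30° = 0 → O_x = 3982.93 × 0.866025 = 3449 N.
ΣF_y = 0: O_y + T·sin30° − 3550 = 0 → O_y = 3550 − 3982.93 × 0.5 = 1559 N.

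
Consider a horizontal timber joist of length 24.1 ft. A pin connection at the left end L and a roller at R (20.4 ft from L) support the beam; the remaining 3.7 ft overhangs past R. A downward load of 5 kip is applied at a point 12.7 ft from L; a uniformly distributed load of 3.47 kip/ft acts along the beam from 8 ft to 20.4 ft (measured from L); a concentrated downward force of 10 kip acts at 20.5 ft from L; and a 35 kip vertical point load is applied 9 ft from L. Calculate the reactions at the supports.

Resultant of the distributed load: 3.47 × 12.4 = 43.028 kip at 14.2 ft from L.
Moments about L: R_y·20.4 − 5·12.7 − (3.47·12.4)·14.2 − 10·20.5 − 35·9 = 0 → R_y = 1194.4976/20.4 = 58.5538 ≈ 58.55 kip.
ΣF_y = 0: L_y + 58.5538 − 5 − 3.47·12.4 − 10 − 35 = 0 → L_y = 34.47 kip.
ΣF_x = 0: no horizontal applied forces, so L_x = 0.

L_x = 0, L_y = 34.47 kip, R_y = 58.55 kip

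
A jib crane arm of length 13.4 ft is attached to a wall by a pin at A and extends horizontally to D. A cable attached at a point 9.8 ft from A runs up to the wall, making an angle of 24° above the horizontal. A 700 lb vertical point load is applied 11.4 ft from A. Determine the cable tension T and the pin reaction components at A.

T = 2002 lb, A_x = 1829 lb, A_y = -114.3 lb

ΣM about A: T·sin24°·9.8 − 700·11.4 = 0 → T = 7980/(9.8·0.406737) = 2002 lb.
ΣF_x = 0: A_x − T·cos24° = 0 → A_x = 2002 × 0.913545 = 1829 lb.
ΣF_y = 0: A_y + T·sin24° − 700 = 0 → A_y = 700 − 2002 × 0.406737 = -114.3 lb.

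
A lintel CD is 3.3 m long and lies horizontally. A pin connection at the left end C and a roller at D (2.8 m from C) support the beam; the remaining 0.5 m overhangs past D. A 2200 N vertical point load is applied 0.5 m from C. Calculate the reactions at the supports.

C_x = 0, C_y = 1807 N, D_y = 392.9 N

Taking moments about C: D_y·2.8 − 2200·0.5 = 0 → D_y = 1100/2.8 = 392.857 ≈ 392.9 N.
ΣF_y = 0: C_y + 392.857 − 2200 = 0 → C_y = 1807 N.
ΣF_x = 0: no horizontal applied forces, so C_x = 0.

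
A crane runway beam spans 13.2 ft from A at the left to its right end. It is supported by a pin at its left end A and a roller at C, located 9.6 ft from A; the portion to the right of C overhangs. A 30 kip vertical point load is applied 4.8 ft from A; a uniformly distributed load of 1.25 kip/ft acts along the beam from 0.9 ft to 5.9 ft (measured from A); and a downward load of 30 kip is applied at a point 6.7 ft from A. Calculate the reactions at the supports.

Resultant of the distributed load: 1.25 × 5 = 6.25 kip at 3.4 ft from A.
ΣM about A: C_y·9.6 − 30·4.8 − (1.25·5)·3.4 − 30·6.7 = 0 → C_y = 366.25/9.6 = 38.151 ≈ 38.15 kip.
ΣF_y = 0: A_y + 38.151 − 30 − 1.25·5 − 30 = 0 → A_y = 28.10 kip.
ΣF_x = 0: no horizontal applied forces, so A_x = 0.

A_x = 0, A_y = 28.10 kip, C_y = 38.15 kip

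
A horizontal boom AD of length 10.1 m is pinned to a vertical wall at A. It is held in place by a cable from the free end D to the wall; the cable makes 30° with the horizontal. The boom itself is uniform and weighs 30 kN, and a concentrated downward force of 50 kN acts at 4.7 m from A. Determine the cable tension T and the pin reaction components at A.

T = 76.53 kN, A_x = 66.28 kN, A_y = 41.73 kN

ΣM about A: T·sin30°·10.1 − 30·5.05 − 50·4.7 = 0 → T = 386.5/(10.1·0.5) = 76.5347 ≈ 76.53 kN.
ΣF_x = 0: A_x − T·cos30° = 0 → A_x = 76.5347 × 0.866025 = 66.28 kN.
ΣF_y = 0: A_y + T·sin30° − 30 − 50 = 0 → A_y = 80 − 76.5347 × 0.5 = 41.73 kN.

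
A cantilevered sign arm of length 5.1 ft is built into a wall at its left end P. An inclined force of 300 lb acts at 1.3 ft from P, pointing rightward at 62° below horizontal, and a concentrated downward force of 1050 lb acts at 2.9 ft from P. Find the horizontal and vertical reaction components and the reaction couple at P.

P_x = -140.8 lb, P_y = 1315 lb, M_P = 3389 lb·ft

ΣF_x = 0: P_x + 300·cos62° = 0 → P_x = -140.8 lb.
ΣF_y = 0: P_y − 300·sin62° − 1050 = 0 → P_y = 1315 lb.
ΣM about P: M_P − 300·sin62°·1.3 − 1050·2.9 = 0 → M_P = 3389 lb·ft.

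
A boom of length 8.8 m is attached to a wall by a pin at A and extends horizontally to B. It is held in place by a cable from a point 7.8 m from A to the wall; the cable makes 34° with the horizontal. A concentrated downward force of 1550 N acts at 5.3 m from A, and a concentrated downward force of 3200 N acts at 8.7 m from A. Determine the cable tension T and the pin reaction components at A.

ΣM about A: T·sin34°·7.8 − 1550·5.3 − 3200·8.7 = 0 → T = 36055/(7.8·0.559193) = 8266.26 ≈ 8266 N.
ΣF_x = 0: A_x − T·cos34° = 0 → A_x = 8266.26 × 0.829038 = 6853 N.
ΣF_y = 0: A_y + T·sin34° − 1550 − 3200 = 0 → A_y = 4750 − 8266.26 × 0.559193 = 127.6 N.

T = 8266 N, A_x = 6853 N, A_y = 127.6 N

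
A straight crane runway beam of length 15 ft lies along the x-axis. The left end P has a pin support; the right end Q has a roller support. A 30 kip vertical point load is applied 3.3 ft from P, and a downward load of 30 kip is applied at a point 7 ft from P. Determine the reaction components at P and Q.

P_x = 0, P_y = 39.40 kip, Q_y = 20.60 kip

ΣM about P: Q_y·15 − 30·3.3 − 30·7 = 0 → Q_y = 309/15 = 20.60 kip.
ΣF_y = 0: P_y + 20.6 − 30 − 30 = 0 → P_y = 39.40 kip.
ΣF_x = 0: no horizontal applied forces, so P_x = 0.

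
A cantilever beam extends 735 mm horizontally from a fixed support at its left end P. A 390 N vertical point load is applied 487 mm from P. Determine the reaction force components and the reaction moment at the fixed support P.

P_x = 0, P_y = 390.0 N, M_P = 189900 N·mm

ΣF_x = 0: P_x = 0.
ΣF_y = 0: P_y − 390 = 0 → P_y = 390.0 N.
ΣM about P: M_P − 390·487 = 0 → M_P = 189900 N·mm.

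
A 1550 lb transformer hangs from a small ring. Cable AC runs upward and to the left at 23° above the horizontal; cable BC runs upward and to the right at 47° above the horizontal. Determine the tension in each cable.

ΣF_x = 0: −T_AC·cos23° + T_BC·cos47° = 0 → T_BC = 1.34972·T_AC.
ΣF_y = 0: T_AC·sin23° + T_BC·sin47° = 1550.
Substitute: T_AC·(0.390731 + 1.34972·0.731354) = 1550 → T_AC = 1124.94 ≈ 1125 lb.
Then T_BC = 1.34972 × 1124.94 = 1518 lb.

T_AC = 1125 lb, T_BC = 1518 lb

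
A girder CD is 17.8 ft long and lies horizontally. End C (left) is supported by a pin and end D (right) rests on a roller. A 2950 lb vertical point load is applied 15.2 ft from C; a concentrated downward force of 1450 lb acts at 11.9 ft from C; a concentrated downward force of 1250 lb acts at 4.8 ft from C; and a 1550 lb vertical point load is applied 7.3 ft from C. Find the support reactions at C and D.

C_x = 0, C_y = 2739 lb, D_y = 4461 lb

ΣM about C: D_y·17.8 − 2950·15.2 − 1450·11.9 − 1250·4.8 − 1550·7.3 = 0 → D_y = 79410/17.8 = 4461.24 ≈ 4461 lb.
ΣF_y = 0: C_y + 4461.24 − 2950 − 1450 − 1250 − 1550 = 0 → C_y = 2739 lb.
ΣF_x = 0: no horizontal applied forces, so C_x = 0.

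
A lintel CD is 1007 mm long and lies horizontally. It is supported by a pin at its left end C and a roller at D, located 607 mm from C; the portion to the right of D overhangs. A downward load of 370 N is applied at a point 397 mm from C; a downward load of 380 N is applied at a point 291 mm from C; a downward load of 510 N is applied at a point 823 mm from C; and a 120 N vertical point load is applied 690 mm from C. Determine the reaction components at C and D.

C_x = 0, C_y = 127.9 N, D_y = 1252 N

ΣM about C: D_y·607 − 370·397 − 380·291 − 510·823 − 120·690 = 0 → D_y = 760000/607 = 1252.06 ≈ 1252 N.
ΣF_y = 0: C_y + 1252.06 − 370 − 380 − 510 − 120 = 0 → C_y = 127.9 N.
ΣF_x = 0: no horizontal applied forces, so C_x = 0.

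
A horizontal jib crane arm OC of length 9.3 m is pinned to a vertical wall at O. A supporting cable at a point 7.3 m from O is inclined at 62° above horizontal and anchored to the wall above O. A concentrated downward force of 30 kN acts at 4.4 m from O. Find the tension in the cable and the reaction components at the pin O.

ΣM about O: T·sin62°·7.3 − 30·4.4 = 0 → T = 132/(7.3·0.882948) = 20.4793 ≈ 20.48 kN.
ΣF_x = 0: O_x − T·cos62° = 0 → O_x = 20.4793 × 0.469472 = 9.614 kN.
ΣF_y = 0: O_y + T·sin62° − 30 = 0 → O_y = 30 − 20.4793 × 0.882948 = 11.92 kN.

T = 20.48 kN, O_x = 9.614 kN, O_y = 11.92 kN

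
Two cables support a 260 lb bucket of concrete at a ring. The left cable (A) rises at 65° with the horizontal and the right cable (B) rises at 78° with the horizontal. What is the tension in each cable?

T_A = 89.82 lb, T_B = 182.6 lb

ΣF_x = 0: −T_A·cos65° + T_B·cos78° = 0 → T_B = 2.03268·T_A.
ΣF_y = 0: T_A·sin65° + T_B·sin78° = 260.
Substitute: T_A·(0.906308 + 2.03268·0.978148) = 260 → T_A = 89.8234 ≈ 89.82 lb.
Then T_B = 2.03268 × 89.8234 = 182.6 lb.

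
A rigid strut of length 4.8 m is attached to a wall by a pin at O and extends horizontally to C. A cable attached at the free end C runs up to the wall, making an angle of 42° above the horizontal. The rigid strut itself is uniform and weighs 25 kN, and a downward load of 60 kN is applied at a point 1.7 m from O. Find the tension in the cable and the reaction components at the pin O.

ΣM about O: T·sin42°·4.8 − 25·2.4 − 60·1.7 = 0 → T = 162/(4.8·0.669131) = 50.4386 ≈ 50.44 kN.
ΣF_x = 0: O_x − T·cos42° = 0 → O_x = 50.4386 × 0.743145 = 37.48 kN.
ΣF_y = 0: O_y + T·sin42° − 25 − 60 = 0 → O_y = 85 − 50.4386 × 0.669131 = 51.25 kN.

T = 50.44 kN, O_x = 37.48 kN, O_y = 51.25 kN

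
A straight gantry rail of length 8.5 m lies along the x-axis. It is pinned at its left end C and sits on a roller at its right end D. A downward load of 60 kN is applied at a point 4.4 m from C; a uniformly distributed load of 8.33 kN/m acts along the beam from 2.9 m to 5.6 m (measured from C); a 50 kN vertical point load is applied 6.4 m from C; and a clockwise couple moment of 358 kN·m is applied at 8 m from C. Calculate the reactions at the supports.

C_x = 0, C_y = 10.42 kN, D_y = 122.1 kN

Resultant of the distributed load: 8.33 × 2.7 = 22.491 kN at 4.25 m from C.
Taking moments about C: D_y·8.5 − 60·4.4 − (8.33·2.7)·4.25 − 50·6.4 − 358 = 0 → D_y = 1037.58675/8.5 = 122.069 ≈ 122.1 kN.
ΣF_y = 0: C_y + 122.069 − 60 − 8.33·2.7 − 50 = 0 → C_y = 10.42 kN.
ΣF_x = 0: no horizontal applied forces, so C_x = 0.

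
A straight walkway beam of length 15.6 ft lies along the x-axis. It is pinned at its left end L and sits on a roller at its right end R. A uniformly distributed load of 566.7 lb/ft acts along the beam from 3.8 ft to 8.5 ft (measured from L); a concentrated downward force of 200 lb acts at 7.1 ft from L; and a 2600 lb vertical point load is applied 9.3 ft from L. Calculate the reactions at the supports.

L_x = 0, L_y = 2772 lb, R_y = 2691 lb

Resultant of the distributed load: 566.7 × 4.7 = 2663.49 lb at 6.15 ft from L.
Taking moments about L: R_y·15.6 − (566.7·4.7)·6.15 − 200·7.1 − 2600·9.3 = 0 → R_y = 41980.4635/15.6 = 2691.06 ≈ 2691 lb.
ΣF_y = 0: L_y + 2691.06 − 566.7·4.7 − 200 − 2600 = 0 → L_y = 2772 lb.
ΣF_x = 0: no horizontal applied forces, so L_x = 0.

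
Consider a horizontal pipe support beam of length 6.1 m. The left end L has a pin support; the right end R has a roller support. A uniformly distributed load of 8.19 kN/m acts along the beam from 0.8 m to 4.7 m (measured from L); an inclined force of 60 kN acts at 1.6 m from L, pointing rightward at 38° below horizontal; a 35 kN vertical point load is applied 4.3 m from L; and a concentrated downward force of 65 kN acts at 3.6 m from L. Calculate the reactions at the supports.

L_x = -47.28 kN, L_y = 81.76 kN, R_y = 87.12 kN

Resultant of the distributed load: 8.19 × 3.9 = 31.941 kN at 2.75 m from L.
Moments about L: R_y·6.1 − (8.19·3.9)·2.75 − 60·sin38°·1.6 − 35·4.3 − 65·3.6 = 0 → R_y = 531.441/6.1 = 87.1215 ≈ 87.12 kN.
ΣF_y = 0: L_y + 87.1215 − 8.19·3.9 − 60·sin38° − 35 − 65 = 0 → L_y = 81.76 kN.
ΣF_x = 0: L_x + 60·cos38° = 0 → L_x = -47.28 kN.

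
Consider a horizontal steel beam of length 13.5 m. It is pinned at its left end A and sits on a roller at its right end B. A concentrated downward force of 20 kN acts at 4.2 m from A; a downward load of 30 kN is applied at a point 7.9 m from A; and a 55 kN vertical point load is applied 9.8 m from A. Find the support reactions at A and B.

Moments about A: B_y·13.5 − 20·4.2 − 30·7.9 − 55·9.8 = 0 → B_y = 860/13.5 = 63.7037 ≈ 63.70 kN.
ΣF_y = 0: A_y + 63.7037 − 20 − 30 − 55 = 0 → A_y = 41.30 kN.
ΣF_x = 0: no horizontal applied forces, so A_x = 0.

A_x = 0, A_y = 41.30 kN, B_y = 63.70 kN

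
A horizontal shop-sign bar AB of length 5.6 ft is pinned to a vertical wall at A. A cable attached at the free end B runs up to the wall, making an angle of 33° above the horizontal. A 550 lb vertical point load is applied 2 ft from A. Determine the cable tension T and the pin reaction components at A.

ΣM about A: T·sin33°·5.6 − 550·2 = 0 → T = 1100/(5.6·0.544639) = 360.658 ≈ 360.7 lb.
ΣF_x = 0: A_x − T·cos33° = 0 → A_x = 360.658 × 0.838671 = 302.5 lb.
ΣF_y = 0: A_y + T·sin33° − 550 = 0 → A_y = 550 − 360.658 × 0.544639 = 353.6 lb.

T = 360.7 lb, A_x = 302.5 lb, A_y = 353.6 lb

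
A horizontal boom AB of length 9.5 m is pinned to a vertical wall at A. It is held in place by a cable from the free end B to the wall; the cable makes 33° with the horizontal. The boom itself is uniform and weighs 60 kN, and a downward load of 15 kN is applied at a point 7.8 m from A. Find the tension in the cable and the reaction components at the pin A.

ΣM about A: T·sin33°·9.5 − 60·4.75 − 15·7.8 = 0 → T = 402/(9.5·0.544639) = 77.6951 ≈ 77.70 kN.
ΣF_x = 0: A_x − T·cos33° = 0 → A_x = 77.6951 × 0.838671 = 65.16 kN.
ΣF_y = 0: A_y + T·sin33° − 60 − 15 = 0 → A_y = 75 − 77.6951 × 0.544639 = 32.68 kN.

T = 77.70 kN, A_x = 65.16 kN, A_y = 32.68 kN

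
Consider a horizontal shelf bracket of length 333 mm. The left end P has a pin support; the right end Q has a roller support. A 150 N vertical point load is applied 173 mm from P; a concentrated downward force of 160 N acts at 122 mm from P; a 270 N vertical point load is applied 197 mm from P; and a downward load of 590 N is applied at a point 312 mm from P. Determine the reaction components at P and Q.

Taking moments about P: Q_y·333 − 150·173 − 160·122 − 270·197 − 590·312 = 0 → Q_y = 282740/333 = 849.069 ≈ 849.1 N.
ΣF_y = 0: P_y + 849.069 − 150 − 160 − 270 − 590 = 0 → P_y = 320.9 N.
ΣF_x = 0: no horizontal applied forces, so P_x = 0.

P_x = 0, P_y = 320.9 N, Q_y = 849.1 N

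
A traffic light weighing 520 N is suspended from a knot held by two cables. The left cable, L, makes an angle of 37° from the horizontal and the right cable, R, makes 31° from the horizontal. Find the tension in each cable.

ΣF_x = 0: −T_L·cos37° + T_R·cos31° = 0 → T_R = 0.931715·T_L.
ΣF_y = 0: T_L·sin37° + T_R·sin31° = 520.
Substitute: T_L·(0.601815 + 0.931715·0.515038) = 520 → T_L = 480.732 ≈ 480.7 N.
Then T_R = 0.931715 × 480.732 = 447.9 N.

T_L = 480.7 N, T_R = 447.9 N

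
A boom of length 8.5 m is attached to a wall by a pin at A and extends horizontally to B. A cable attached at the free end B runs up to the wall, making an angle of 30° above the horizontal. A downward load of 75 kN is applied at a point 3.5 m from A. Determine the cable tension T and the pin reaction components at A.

ΣM about A: T·sin30°·8.5 − 75·3.5 = 0 → T = 262.5/(8.5·0.5) = 61.7647 ≈ 61.76 kN.
ΣF_x = 0: A_x − T·cos30° = 0 → A_x = 61.7647 × 0.866025 = 53.49 kN.
ΣF_y = 0: A_y + T·sin30° − 75 = 0 → A_y = 75 − 61.7647 × 0.5 = 44.12 kN.

T = 61.76 kN, A_x = 53.49 kN, A_y = 44.12 kN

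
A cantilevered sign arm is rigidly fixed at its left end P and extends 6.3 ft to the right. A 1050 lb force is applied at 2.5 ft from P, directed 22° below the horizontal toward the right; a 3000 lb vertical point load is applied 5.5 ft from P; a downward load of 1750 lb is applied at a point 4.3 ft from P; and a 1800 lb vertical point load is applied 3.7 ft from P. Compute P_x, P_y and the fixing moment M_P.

P_x = -973.5 lb, P_y = 6943 lb, M_P = 31670 lb·ft

ΣF_x = 0: P_x + 1050·cos22° = 0 → P_x = -973.5 lb.
ΣF_y = 0: P_y − 1050·sin22° − 3000 − 1750 − 1800 = 0 → P_y = 6943 lb.
ΣM about P: M_P − 1050·sin22°·2.5 − 3000·5.5 − 1750·4.3 − 1800·3.7 = 0 → M_P = 31670 lb·ft.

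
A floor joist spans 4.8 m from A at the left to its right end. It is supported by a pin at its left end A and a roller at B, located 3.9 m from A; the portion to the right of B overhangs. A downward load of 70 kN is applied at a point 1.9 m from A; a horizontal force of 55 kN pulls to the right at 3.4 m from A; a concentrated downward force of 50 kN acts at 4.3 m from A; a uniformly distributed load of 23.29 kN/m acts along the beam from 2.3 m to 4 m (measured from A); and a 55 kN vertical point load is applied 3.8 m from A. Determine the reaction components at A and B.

Resultant of the distributed load: 23.29 × 1.7 = 39.593 kN at 3.15 m from A.
ΣM about A: B_y·3.9 − 70·1.9 − 50·4.3 − (23.29·1.7)·3.15 − 55·3.8 = 0 → B_y = 681.71795/3.9 = 174.799 ≈ 174.8 kN.
ΣF_y = 0: A_y + 174.799 − 70 − 50 − 23.29·1.7 − 55 = 0 → A_y = 39.79 kN.
ΣF_x = 0: A_x + 55 = 0 → A_x = -55.00 kN.

A_x = -55.00 kN, A_y = 39.79 kN, B_y = 174.8 kN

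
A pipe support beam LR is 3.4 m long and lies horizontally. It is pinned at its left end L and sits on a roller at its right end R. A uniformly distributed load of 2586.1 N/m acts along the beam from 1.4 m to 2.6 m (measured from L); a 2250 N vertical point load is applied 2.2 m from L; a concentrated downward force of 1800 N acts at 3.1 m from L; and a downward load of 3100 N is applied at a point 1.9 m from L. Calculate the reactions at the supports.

Resultant of the distributed load: 2586.1 × 1.2 = 3103.32 N at 2 m from L.
Moments about L: R_y·3.4 − (2586.1·1.2)·2 − 2250·2.2 − 1800·3.1 − 3100·1.9 = 0 → R_y = 22626.64/3.4 = 6654.89 ≈ 6655 N.
ΣF_y = 0: L_y + 6654.89 − 2586.1·1.2 − 2250 − 1800 − 3100 = 0 → L_y = 3598 N.
ΣF_x = 0: no horizontal applied forces, so L_x = 0.

L_x = 0, L_y = 3598 N, R_y = 6655 N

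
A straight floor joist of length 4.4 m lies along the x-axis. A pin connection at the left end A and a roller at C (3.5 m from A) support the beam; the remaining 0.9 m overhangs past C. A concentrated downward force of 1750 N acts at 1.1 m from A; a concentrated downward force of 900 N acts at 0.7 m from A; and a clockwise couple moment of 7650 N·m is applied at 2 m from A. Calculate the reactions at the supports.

A_x = 0, A_y = -265.7 N, C_y = 2916 N

Moments about A: C_y·3.5 − 1750·1.1 − 900·0.7 − 7650 = 0 → C_y = 10205/3.5 = 2915.71 ≈ 2916 N.
ΣF_y = 0: A_y + 2915.71 − 1750 − 900 = 0 → A_y = -265.7 N.
ΣF_x = 0: no horizontal applied forces, so A_x = 0.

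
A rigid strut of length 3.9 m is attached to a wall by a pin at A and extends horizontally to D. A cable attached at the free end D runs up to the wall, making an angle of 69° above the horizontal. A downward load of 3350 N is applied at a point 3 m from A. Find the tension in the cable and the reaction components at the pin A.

T = 2760 N, A_x = 989.2 N, A_y = 773.1 N

ΣM about A: T·sin69°·3.9 − 3350·3 = 0 → T = 10050/(3.9·0.93358) = 2760.26 ≈ 2760 N.
ΣF_x = 0: A_x − T·cos69° = 0 → A_x = 2760.26 × 0.358368 = 989.2 N.
ΣF_y = 0: A_y + T·sin69° − 3350 = 0 → A_y = 3350 − 2760.26 × 0.93358 = 773.1 N.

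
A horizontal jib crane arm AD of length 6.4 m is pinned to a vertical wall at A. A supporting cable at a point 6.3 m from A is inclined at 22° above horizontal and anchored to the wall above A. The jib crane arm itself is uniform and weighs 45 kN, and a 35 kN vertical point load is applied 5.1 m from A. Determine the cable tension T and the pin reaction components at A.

ΣM about A: T·sin22°·6.3 − 45·3.2 − 35·5.1 = 0 → T = 322.5/(6.3·0.374607) = 136.651 ≈ 136.7 kN.
ΣF_x = 0: A_x − T·cos22° = 0 → A_x = 136.651 × 0.927184 = 126.7 kN.
ΣF_y = 0: A_y + T·sin22° − 45 − 35 = 0 → A_y = 80 − 136.651 × 0.374607 = 28.81 kN.

T = 136.7 kN, A_x = 126.7 kN, A_y = 28.81 kN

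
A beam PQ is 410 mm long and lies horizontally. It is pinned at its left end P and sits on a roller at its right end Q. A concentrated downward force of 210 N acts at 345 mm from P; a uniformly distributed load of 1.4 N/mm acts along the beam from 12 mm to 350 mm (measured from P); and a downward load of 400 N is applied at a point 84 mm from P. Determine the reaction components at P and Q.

Resultant of the distributed load: 1.4 × 338 = 473.2 N at 181 mm from P.
Moments about P: Q_y·410 − 210·345 − (1.4·338)·181 − 400·84 = 0 → Q_y = 191699.2/410 = 467.559 ≈ 467.6 N.
ΣF_y = 0: P_y + 467.559 − 210 − 1.4·338 − 400 = 0 → P_y = 615.6 N.
ΣF_x = 0: no horizontal applied forces, so P_x = 0.

P_x = 0, P_y = 615.6 N, Q_y = 467.6 N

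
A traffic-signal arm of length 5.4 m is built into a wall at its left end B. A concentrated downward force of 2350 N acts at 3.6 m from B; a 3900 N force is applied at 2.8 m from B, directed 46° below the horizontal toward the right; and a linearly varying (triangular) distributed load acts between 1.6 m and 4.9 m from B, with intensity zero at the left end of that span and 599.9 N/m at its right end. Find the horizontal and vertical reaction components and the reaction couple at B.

B_x = -2709 N, B_y = 6145 N, M_B = 20080 N·m

Resultant of the triangular load: ½ × 599.9 × 3.3 = 989.835 N, acting at 3.8 m from B (one-third of the span from the peak).
ΣF_x = 0: B_x + 3900·cos46° = 0 → B_x = -2709 N.
ΣF_y = 0: B_y − 2350 − 3900·sin46° − ½·599.9·3.3 = 0 → B_y = 6145 N.
ΣM about B: M_B − 2350·3.6 − 3900·sin46°·2.8 − (½·599.9·3.3)·3.8 = 0 → M_B = 20080 N·m.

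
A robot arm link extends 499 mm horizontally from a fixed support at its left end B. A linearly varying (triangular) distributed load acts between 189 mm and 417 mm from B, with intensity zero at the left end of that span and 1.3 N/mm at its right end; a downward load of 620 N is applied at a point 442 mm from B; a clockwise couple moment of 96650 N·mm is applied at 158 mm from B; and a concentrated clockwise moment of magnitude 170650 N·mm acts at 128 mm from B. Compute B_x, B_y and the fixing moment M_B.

B_x = 0, B_y = 768.2 N, M_B = 591900 N·mm

Resultant of the triangular load: ½ × 1.3 × 228 = 148.2 N, acting at 341 mm from B (one-third of the span from the peak).
ΣF_x = 0: B_x = 0.
ΣF_y = 0: B_y − ½·1.3·228 − 620 = 0 → B_y = 768.2 N.
ΣM about B: M_B − (½·1.3·228)·341 − 620·442 − 96650 − 170650 = 0 → M_B = 591900 N·mm.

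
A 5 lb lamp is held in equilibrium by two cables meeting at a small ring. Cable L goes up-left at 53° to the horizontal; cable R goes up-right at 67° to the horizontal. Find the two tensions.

T_L = 2.256 lb, T_R = 3.475 lb

ΣF_x = 0: −T_L·cos53° + T_R·cos67° = 0 → T_R = 1.54023·T_L.
ΣF_y = 0: T_L·sin53° + T_R·sin67° = 5.
Substitute: T_L·(0.798636 + 1.54023·0.920505) = 5 → T_L = 2.25588 ≈ 2.256 lb.
Then T_R = 1.54023 × 2.25588 = 3.475 lb.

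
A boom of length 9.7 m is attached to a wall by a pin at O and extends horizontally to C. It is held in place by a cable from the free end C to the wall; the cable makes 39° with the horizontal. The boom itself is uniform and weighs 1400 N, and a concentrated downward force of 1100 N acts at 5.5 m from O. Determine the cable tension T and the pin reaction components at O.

T = 2103 N, O_x = 1635 N, O_y = 1176 N

ΣM about O: T·sin39°·9.7 − 1400·4.85 − 1100·5.5 = 0 → T = 12840/(9.7·0.62932) = 2103.4 ≈ 2103 N.
ΣF_x = 0: O_x − T·cos39° = 0 → O_x = 2103.4 × 0.777146 = 1635 N.
ΣF_y = 0: O_y + T·sin39° − 1400 − 1100 = 0 → O_y = 2500 − 2103.4 × 0.62932 = 1176 N.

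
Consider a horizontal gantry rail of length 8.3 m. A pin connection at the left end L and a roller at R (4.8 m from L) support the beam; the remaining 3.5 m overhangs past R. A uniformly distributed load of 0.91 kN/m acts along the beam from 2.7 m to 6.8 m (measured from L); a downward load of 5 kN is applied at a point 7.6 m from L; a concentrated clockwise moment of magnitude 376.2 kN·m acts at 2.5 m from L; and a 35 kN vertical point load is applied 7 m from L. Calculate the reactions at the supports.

L_x = 0, L_y = -97.29 kN, R_y = 141.0 kN

Resultant of the distributed load: 0.91 × 4.1 = 3.731 kN at 4.75 m from L.
Taking moments about L: R_y·4.8 − (0.91·4.1)·4.75 − 5·7.6 − 376.2 − 35·7 = 0 → R_y = 676.92225/4.8 = 141.025 ≈ 141.0 kN.
ΣF_y = 0: L_y + 141.025 − 0.91·4.1 − 5 − 35 = 0 → L_y = -97.29 kN.
ΣF_x = 0: no horizontal applied forces, so L_x = 0.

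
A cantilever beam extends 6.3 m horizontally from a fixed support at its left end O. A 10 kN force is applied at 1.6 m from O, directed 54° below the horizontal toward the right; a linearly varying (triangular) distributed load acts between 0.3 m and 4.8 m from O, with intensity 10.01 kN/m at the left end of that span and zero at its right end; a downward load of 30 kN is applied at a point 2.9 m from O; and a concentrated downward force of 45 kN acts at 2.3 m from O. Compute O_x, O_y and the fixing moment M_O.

O_x = -5.878 kN, O_y = 105.6 kN, M_O = 244.0 kN·m

Resultant of the triangular load: ½ × 10.01 × 4.5 = 22.5225 kN, acting at 1.8 m from O (one-third of the span from the peak).
ΣF_x = 0: O_x + 10·cos54° = 0 → O_x = -5.878 kN.
ΣF_y = 0: O_y − 10·sin54° − ½·10.01·4.5 − 30 − 45 = 0 → O_y = 105.6 kN.
ΣM about O: M_O − 10·sin54°·1.6 − (½·10.01·4.5)·1.8 − 30·2.9 − 45·2.3 = 0 → M_O = 244.0 kN·m.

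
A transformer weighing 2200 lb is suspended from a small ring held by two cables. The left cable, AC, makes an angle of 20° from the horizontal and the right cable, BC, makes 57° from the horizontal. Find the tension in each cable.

ΣF_x = 0: −T_AC·cos20° + T_BC·cos57° = 0 → T_BC = 1.72535·T_AC.
ΣF_y = 0: T_AC·sin20° + T_BC·sin57° = 2200.
Substitute: T_AC·(0.34202 + 1.72535·0.838671) = 2200 → T_AC = 1229.72 ≈ 1230 lb.
Then T_BC = 1.72535 × 1229.72 = 2122 lb.

T_AC = 1230 lb, T_BC = 2122 lb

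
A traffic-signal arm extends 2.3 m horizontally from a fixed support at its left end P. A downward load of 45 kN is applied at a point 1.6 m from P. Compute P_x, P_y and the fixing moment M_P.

P_x = 0, P_y = 45.00 kN, M_P = 72.00 kN·m

ΣF_x = 0: P_x = 0.
ΣF_y = 0: P_y − 45 = 0 → P_y = 45.00 kN.
ΣM about P: M_P − 45·1.6 = 0 → M_P = 72.00 kN·m.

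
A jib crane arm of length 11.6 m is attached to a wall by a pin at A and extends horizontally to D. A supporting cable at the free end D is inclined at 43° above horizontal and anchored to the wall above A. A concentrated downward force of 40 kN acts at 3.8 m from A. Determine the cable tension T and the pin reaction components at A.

ΣM about A: T·sin43°·11.6 − 40·3.8 = 0 → T = 152/(11.6·0.681998) = 19.2133 ≈ 19.21 kN.
ΣF_x = 0: A_x − T·cos43° = 0 → A_x = 19.2133 × 0.731354 = 14.05 kN.
ΣF_y = 0: A_y + T·sin43° − 40 = 0 → A_y = 40 − 19.2133 × 0.681998 = 26.90 kN.

T = 19.21 kN, A_x = 14.05 kN, A_y = 26.90 kN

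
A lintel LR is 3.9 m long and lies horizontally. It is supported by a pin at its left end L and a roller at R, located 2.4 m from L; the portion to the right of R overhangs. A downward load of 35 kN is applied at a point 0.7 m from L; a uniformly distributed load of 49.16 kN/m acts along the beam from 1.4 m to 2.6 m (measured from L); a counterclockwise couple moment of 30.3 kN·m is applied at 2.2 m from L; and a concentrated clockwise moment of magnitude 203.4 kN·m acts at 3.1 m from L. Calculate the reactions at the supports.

Resultant of the distributed load: 49.16 × 1.2 = 58.992 kN at 2 m from L.
Moments about L: R_y·2.4 − 35·0.7 − (49.16·1.2)·2 + 30.3 − 203.4 = 0 → R_y = 315.584/2.4 = 131.493 ≈ 131.5 kN.
ΣF_y = 0: L_y + 131.493 − 35 − 49.16·1.2 = 0 → L_y = -37.50 kN.
ΣF_x = 0: no horizontal applied forces, so L_x = 0.

L_x = 0, L_y = -37.50 kN, R_y = 131.5 kN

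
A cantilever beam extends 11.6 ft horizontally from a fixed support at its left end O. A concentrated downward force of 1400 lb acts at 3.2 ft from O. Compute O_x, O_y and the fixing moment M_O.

ΣF_x = 0: O_x = 0.
ΣF_y = 0: O_y − 1400 = 0 → O_y = 1400 lb.
ΣM about O: M_O − 1400·3.2 = 0 → M_O = 4480 lb·ft.

O_x = 0, O_y = 1400 lb, M_O = 4480 lb·ft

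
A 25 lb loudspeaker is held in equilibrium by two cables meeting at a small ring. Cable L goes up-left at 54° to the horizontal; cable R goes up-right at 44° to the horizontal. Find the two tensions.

ΣF_x = 0: −T_L·cos54° + T_R·cos44° = 0 → T_R = 0.817118·T_L.
ΣF_y = 0: T_L·sin54° + T_R·sin44° = 25.
Substitute: T_L·(0.809017 + 0.817118·0.694658) = 25 → T_L = 18.1602 ≈ 18.16 lb.
Then T_R = 0.817118 × 18.1602 = 14.84 lb.

T_L = 18.16 lb, T_R = 14.84 lb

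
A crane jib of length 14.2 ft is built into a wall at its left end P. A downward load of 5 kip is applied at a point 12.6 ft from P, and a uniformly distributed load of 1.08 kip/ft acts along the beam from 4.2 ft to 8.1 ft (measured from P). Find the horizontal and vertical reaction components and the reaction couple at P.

P_x = 0, P_y = 9.212 kip, M_P = 88.90 kip·ft

Resultant of the distributed load: 1.08 × 3.9 = 4.212 kip at 6.15 ft from P.
ΣF_x = 0: P_x = 0.
ΣF_y = 0: P_y − 5 − 1.08·3.9 = 0 → P_y = 9.212 kip.
ΣM about P: M_P − 5·12.6 − (1.08·3.9)·6.15 = 0 → M_P = 88.90 kip·ft.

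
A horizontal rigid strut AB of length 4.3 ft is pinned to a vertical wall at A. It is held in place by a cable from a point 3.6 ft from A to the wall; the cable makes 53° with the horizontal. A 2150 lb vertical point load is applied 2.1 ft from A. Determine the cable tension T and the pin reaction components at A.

ΣM about A: T·sin53°·3.6 − 2150·2.1 = 0 → T = 4515/(3.6·0.798636) = 1570.39 ≈ 1570 lb.
ΣF_x = 0: A_x − T·cos53° = 0 → A_x = 1570.39 × 0.601815 = 945.1 lb.
ΣF_y = 0: A_y + T·sin53° − 2150 = 0 → A_y = 2150 − 1570.39 × 0.798636 = 895.8 lb.

T = 1570 lb, A_x = 945.1 lb, A_y = 895.8 lb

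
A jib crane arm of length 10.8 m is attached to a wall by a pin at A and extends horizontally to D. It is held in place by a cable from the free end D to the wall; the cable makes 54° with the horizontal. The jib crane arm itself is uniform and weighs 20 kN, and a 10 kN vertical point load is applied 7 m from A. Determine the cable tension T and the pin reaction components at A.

T = 20.37 kN, A_x = 11.97 kN, A_y = 13.52 kN

ΣM about A: T·sin54°·10.8 − 20·5.4 − 10·7 = 0 → T = 178/(10.8·0.809017) = 20.3722 ≈ 20.37 kN.
ΣF_x = 0: A_x − T·cos54° = 0 → A_x = 20.3722 × 0.587785 = 11.97 kN.
ΣF_y = 0: A_y + T·sin54° − 20 − 10 = 0 → A_y = 30 − 20.3722 × 0.809017 = 13.52 kN.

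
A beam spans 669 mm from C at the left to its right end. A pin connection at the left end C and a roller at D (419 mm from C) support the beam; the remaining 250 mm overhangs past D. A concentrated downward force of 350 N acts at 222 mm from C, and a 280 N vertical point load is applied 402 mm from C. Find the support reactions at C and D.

ΣM about C: D_y·419 − 350·222 − 280·402 = 0 → D_y = 190260/419 = 454.081 ≈ 454.1 N.
ΣF_y = 0: C_y + 454.081 − 350 − 280 = 0 → C_y = 175.9 N.
ΣF_x = 0: no horizontal applied forces, so C_x = 0.

C_x = 0, C_y = 175.9 N, D_y = 454.1 N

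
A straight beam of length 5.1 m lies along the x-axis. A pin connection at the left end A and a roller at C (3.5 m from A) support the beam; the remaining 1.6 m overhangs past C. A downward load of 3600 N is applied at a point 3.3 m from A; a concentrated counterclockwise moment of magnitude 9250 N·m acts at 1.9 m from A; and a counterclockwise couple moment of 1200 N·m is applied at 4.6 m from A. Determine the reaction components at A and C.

Moments about A: C_y·3.5 − 3600·3.3 + 9250 + 1200 = 0 → C_y = 1430/3.5 = 408.571 ≈ 408.6 N.
ΣF_y = 0: A_y + 408.571 − 3600 = 0 → A_y = 3191 N.
ΣF_x = 0: no horizontal applied forces, so A_x = 0.

A_x = 0, A_y = 3191 N, C_y = 408.6 N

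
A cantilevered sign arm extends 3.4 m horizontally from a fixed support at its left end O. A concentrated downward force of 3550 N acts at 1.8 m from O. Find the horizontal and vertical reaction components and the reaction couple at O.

O_x = 0, O_y = 3550 N, M_O = 6390 N·m

ΣF_x = 0: O_x = 0.
ΣF_y = 0: O_y − 3550 = 0 → O_y = 3550 N.
ΣM about O: M_O − 3550·1.8 = 0 → M_O = 6390 N·m.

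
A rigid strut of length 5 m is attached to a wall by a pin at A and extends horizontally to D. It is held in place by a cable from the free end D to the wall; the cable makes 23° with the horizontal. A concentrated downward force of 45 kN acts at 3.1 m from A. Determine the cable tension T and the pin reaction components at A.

ΣM about A: T·sin23°·5 − 45·3.1 = 0 → T = 139.5/(5·0.390731) = 71.4046 ≈ 71.40 kN.
ΣF_x = 0: A_x − T·cos23° = 0 → A_x = 71.4046 × 0.920505 = 65.73 kN.
ΣF_y = 0: A_y + T·sin23° − 45 = 0 → A_y = 45 − 71.4046 × 0.390731 = 17.10 kN.

T = 71.40 kN, A_x = 65.73 kN, A_y = 17.10 kN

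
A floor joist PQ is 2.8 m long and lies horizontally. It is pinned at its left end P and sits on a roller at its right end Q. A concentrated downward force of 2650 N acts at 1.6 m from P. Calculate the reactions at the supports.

P_x = 0, P_y = 1136 N, Q_y = 1514 N

ΣM about P: Q_y·2.8 − 2650·1.6 = 0 → Q_y = 4240/2.8 = 1514.29 ≈ 1514 N.
ΣF_y = 0: P_y + 1514.29 − 2650 = 0 → P_y = 1136 N.
ΣF_x = 0: no horizontal applied forces, so P_x = 0.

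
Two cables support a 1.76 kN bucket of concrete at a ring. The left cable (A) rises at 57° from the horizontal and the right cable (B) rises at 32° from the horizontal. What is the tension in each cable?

ΣF_x = 0: −T_A·cos57° + T_B·cos32° = 0 → T_B = 0.642227·T_A.
ΣF_y = 0: T_A·sin57° + T_B·sin32° = 1.76.
Substitute: T_A·(0.838671 + 0.642227·0.529919) = 1.76 → T_A = 1.49279 ≈ 1.493 kN.
Then T_B = 0.642227 × 1.49279 = 0.9587 kN.

T_A = 1.493 kN, T_B = 0.9587 kN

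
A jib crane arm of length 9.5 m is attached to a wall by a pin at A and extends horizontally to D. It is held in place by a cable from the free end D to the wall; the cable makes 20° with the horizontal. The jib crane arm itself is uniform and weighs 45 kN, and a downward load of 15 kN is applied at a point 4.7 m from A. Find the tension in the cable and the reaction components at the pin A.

T = 87.48 kN, A_x = 82.21 kN, A_y = 30.08 kN

ΣM about A: T·sin20°·9.5 − 45·4.75 − 15·4.7 = 0 → T = 284.25/(9.5·0.34202) = 87.4833 ≈ 87.48 kN.
ΣF_x = 0: A_x − T·cos20° = 0 → A_x = 87.4833 × 0.939693 = 82.21 kN.
ΣF_y = 0: A_y + T·sin20° − 45 − 15 = 0 → A_y = 60 − 87.4833 × 0.34202 = 30.08 kN.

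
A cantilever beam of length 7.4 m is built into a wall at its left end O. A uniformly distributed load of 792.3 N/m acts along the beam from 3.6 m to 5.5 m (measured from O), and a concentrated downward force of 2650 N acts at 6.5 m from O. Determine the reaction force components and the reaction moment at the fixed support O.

O_x = 0, O_y = 4155 N, M_O = 24070 N·m

Resultant of the distributed load: 792.3 × 1.9 = 1505.37 N at 4.55 m from O.
ΣF_x = 0: O_x = 0.
ΣF_y = 0: O_y − 792.3·1.9 − 2650 = 0 → O_y = 4155 N.
ΣM about O: M_O − (792.3·1.9)·4.55 − 2650·6.5 = 0 → M_O = 24070 N·m.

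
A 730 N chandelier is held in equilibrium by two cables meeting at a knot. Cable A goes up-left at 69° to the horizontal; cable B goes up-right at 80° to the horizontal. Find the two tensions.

T_A = 246.1 N, T_B = 507.9 N

ΣF_x = 0: −T_A·cos69° + T_B·cos80° = 0 → T_B = 2.06376·T_A.
ΣF_y = 0: T_A·sin69° + T_B·sin80° = 730.
Substitute: T_A·(0.93358 + 2.06376·0.984808) = 730 → T_A = 246.124 ≈ 246.1 N.
Then T_B = 2.06376 × 246.124 = 507.9 N.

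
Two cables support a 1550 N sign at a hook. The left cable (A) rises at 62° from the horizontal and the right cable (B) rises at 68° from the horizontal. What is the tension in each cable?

ΣF_x = 0: −T_A·cos62° + T_B·cos68° = 0 → T_B = 1.25324·T_A.
ΣF_y = 0: T_A·sin62° + T_B·sin68° = 1550.
Substitute: T_A·(0.882948 + 1.25324·0.927184) = 1550 → T_A = 757.971 ≈ 758.0 N.
Then T_B = 1.25324 × 757.971 = 949.9 N.

T_A = 758.0 N, T_B = 949.9 N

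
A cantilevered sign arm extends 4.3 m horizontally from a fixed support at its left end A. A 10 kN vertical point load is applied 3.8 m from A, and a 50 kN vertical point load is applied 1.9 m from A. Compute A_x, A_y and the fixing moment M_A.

ΣF_x = 0: A_x = 0.
ΣF_y = 0: A_y − 10 − 50 = 0 → A_y = 60.00 kN.
ΣM about A: M_A − 10·3.8 − 50·1.9 = 0 → M_A = 133.0 kN·m.

A_x = 0, A_y = 60.00 kN, M_A = 133.0 kN·m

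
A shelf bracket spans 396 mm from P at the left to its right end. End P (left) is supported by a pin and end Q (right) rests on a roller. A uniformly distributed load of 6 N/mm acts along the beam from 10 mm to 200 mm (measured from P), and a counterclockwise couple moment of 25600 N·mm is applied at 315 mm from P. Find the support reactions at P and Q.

Resultant of the distributed load: 6 × 190 = 1140 N at 105 mm from P.
Taking moments about P: Q_y·396 − (6·190)·105 + 25600 = 0 → Q_y = 94100/396 = 237.626 ≈ 237.6 N.
ΣF_y = 0: P_y + 237.626 − 6·190 = 0 → P_y = 902.4 N.
ΣF_x = 0: no horizontal applied forces, so P_x = 0.

P_x = 0, P_y = 902.4 N, Q_y = 237.6 N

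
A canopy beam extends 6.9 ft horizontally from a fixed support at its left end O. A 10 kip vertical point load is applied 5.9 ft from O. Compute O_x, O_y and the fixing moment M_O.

O_x = 0, O_y = 10.00 kip, M_O = 59.00 kip·ft

ΣF_x = 0: O_x = 0.
ΣF_y = 0: O_y − 10 = 0 → O_y = 10.00 kip.
ΣM about O: M_O − 10·5.9 = 0 → M_O = 59.00 kip·ft.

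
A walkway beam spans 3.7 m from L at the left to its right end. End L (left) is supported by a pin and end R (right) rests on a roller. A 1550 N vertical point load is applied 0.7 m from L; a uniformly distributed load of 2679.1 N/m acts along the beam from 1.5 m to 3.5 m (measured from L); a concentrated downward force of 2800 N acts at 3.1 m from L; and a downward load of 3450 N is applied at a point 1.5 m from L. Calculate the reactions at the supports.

L_x = 0, L_y = 5500 N, R_y = 7658 N

Resultant of the distributed load: 2679.1 × 2 = 5358.2 N at 2.5 m from L.
Moments about L: R_y·3.7 − 1550·0.7 − (2679.1·2)·2.5 − 2800·3.1 − 3450·1.5 = 0 → R_y = 28335.5/3.7 = 7658.24 ≈ 7658 N.
ΣF_y = 0: L_y + 7658.24 − 1550 − 2679.1·2 − 2800 − 3450 = 0 → L_y = 5500 N.
ΣF_x = 0: no horizontal applied forces, so L_x = 0.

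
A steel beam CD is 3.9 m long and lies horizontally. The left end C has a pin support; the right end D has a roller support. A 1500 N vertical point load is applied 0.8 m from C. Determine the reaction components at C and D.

C_x = 0, C_y = 1192 N, D_y = 307.7 N

ΣM about C: D_y·3.9 − 1500·0.8 = 0 → D_y = 1200/3.9 = 307.692 ≈ 307.7 N.
ΣF_y = 0: C_y + 307.692 − 1500 = 0 → C_y = 1192 N.
ΣF_x = 0: no horizontal applied forces, so C_x = 0.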